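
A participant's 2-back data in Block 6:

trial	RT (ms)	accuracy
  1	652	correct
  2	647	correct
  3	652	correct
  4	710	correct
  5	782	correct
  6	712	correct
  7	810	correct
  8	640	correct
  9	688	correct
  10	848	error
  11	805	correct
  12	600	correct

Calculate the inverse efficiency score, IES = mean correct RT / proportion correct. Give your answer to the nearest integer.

Correct trials (n=11): 652, 647, 652, 710, 782, 712, 810, 640, 688, 805, 600
Mean correct RT = 7698/11 = 699.8182 ms
Proportion correct = 11/12
IES = 699.8182 / (11/12) = 763.438 ms

763 ms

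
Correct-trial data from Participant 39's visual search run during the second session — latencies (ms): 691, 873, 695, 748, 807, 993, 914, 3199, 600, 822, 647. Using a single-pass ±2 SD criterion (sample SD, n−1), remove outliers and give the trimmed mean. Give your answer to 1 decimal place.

n = 11, ΣRT = 10989, M = 999.000
Σ(x−M)² = 5464716.00; s = √(5464716.00/10) = 739.237
Cutoffs: 999.000 ± 2·739.237 → [-479.5, 2477.5]
Outside: 3199 → excluded.
Retained (n=10): Σ = 7790, mean = 7790/10 = 779.000

779.0 ms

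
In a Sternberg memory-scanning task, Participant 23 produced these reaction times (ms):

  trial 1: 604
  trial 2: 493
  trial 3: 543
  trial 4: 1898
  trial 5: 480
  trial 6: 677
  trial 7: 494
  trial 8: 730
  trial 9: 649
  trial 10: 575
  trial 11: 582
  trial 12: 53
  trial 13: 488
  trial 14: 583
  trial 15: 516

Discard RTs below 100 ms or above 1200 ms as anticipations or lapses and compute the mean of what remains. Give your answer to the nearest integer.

570 ms

Excluded: 53, 1898
Retained (n=13): Σ = 7414
Mean = 7414/13 = 570.3077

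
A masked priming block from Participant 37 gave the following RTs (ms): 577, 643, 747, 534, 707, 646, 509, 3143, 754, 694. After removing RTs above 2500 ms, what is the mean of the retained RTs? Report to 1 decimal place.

645.7 ms

Excluded: 3143
Retained (n=9): Σ = 5811
Mean = 5811/9 = 645.6667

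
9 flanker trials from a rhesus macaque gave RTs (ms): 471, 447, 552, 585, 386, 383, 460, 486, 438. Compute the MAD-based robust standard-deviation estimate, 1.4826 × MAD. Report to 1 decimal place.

38.5 ms

Sorted: 383, 386, 438, 447, 460, 471, 486, 552, 585 → median = 460
|x − 460| sorted: 0, 11, 13, 22, 26, 74, 77, 92, 125 → MAD = 26
Robust SD ≈ 1.4826 × 26 = 38.548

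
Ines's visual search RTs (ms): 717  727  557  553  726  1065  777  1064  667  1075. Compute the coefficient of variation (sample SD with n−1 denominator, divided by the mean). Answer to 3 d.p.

0.256

n = 10, Σ = 7928, M = 792.8000
Σ(x−M)² = 370997.600; s = √(370997.600/9) = 203.0319
CV = 203.0319 / 792.8000 = 0.25609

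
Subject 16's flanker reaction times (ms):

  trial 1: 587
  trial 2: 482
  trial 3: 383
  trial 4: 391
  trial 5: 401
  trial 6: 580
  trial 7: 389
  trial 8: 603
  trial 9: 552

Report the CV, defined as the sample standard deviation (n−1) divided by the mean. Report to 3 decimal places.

0.197

n = 9, Σ = 4368, M = 485.3333
Σ(x−M)² = 73362.000; s = √(73362.000/8) = 95.7614
CV = 95.7614 / 485.3333 = 0.19731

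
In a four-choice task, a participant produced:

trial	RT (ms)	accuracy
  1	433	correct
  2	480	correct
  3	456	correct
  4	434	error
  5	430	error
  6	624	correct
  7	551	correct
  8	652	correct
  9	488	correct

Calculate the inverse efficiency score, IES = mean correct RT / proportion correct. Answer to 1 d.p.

676.7 ms

Correct trials (n=7): 433, 480, 456, 624, 551, 652, 488
Mean correct RT = 3684/7 = 526.2857 ms
Proportion correct = 7/9
IES = 526.2857 / (7/9) = 676.653 ms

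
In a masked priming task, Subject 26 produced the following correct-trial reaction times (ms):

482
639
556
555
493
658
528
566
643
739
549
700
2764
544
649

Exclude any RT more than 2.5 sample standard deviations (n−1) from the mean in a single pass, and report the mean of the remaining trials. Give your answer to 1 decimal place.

592.9 ms

n = 15, ΣRT = 11065, M = 737.667
Σ(x−M)² = 4478481.33; s = √(4478481.33/14) = 565.590
Cutoffs: 737.667 ± 2.5·565.590 → [-676.3, 2151.6]
Outside: 2764 → excluded.
Retained (n=14): Σ = 8301, mean = 8301/14 = 592.929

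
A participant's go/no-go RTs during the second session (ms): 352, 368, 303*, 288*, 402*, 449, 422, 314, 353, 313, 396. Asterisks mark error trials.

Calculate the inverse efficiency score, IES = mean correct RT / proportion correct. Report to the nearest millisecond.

510 ms

Correct trials (n=8): 352, 368, 449, 422, 314, 353, 313, 396
Mean correct RT = 2967/8 = 370.8750 ms
Proportion correct = 8/11
IES = 370.8750 / (8/11) = 509.953 ms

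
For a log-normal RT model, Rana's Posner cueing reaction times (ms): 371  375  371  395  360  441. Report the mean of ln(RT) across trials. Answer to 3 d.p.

5.952

ln(RT): 5.9162, 5.9269, 5.9162, 5.9789, 5.8861, 6.0890
Σ ln(RT) = 35.7134
Mean = 35.7134/6 = 5.95223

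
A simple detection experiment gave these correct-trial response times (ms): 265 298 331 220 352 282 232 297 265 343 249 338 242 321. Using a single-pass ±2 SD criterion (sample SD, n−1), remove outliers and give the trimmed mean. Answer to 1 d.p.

288.2 ms

n = 14, ΣRT = 4035, M = 288.214
Σ(x−M)² = 25230.36; s = √(25230.36/13) = 44.054
Cutoffs: 288.214 ± 2·44.054 → [200.1, 376.3]
No RTs fall outside the cutoffs; all 14 retained. Mean = 4035/14 = 288.214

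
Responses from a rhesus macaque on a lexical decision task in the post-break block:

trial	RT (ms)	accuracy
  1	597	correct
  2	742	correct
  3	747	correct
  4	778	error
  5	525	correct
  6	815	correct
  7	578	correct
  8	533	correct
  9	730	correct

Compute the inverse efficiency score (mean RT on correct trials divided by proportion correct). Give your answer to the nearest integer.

741 ms

Correct trials (n=8): 597, 742, 747, 525, 815, 578, 533, 730
Mean correct RT = 5267/8 = 658.3750 ms
Proportion correct = 8/9
IES = 658.3750 / (8/9) = 740.672 ms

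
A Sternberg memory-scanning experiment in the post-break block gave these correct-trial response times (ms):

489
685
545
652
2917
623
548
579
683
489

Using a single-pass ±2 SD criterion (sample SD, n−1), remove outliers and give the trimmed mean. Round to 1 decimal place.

n = 10, ΣRT = 8210, M = 821.000
Σ(x−M)² = 4928238.00; s = √(4928238.00/9) = 739.988
Cutoffs: 821.000 ± 2·739.988 → [-659.0, 2301.0]
Outside: 2917 → excluded.
Retained (n=9): Σ = 5293, mean = 5293/9 = 588.111

588.1 ms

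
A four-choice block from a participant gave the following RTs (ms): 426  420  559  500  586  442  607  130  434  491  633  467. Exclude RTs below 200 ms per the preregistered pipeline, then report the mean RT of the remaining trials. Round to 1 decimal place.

Excluded: 130
Retained (n=11): Σ = 5565
Mean = 5565/11 = 505.9091

505.9 ms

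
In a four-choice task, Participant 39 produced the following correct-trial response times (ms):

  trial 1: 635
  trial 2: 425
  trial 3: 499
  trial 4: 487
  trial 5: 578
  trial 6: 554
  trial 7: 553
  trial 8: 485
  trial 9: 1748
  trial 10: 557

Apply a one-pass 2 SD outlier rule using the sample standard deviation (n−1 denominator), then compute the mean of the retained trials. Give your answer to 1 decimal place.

n = 10, ΣRT = 6521, M = 652.100
Σ(x−M)² = 1365462.90; s = √(1365462.90/9) = 389.510
Cutoffs: 652.100 ± 2·389.510 → [-126.9, 1431.1]
Outside: 1748 → excluded.
Retained (n=9): Σ = 4773, mean = 4773/9 = 530.333

530.3 ms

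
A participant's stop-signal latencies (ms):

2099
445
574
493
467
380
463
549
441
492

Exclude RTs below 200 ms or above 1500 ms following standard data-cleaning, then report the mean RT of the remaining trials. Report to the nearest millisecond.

478 ms

Excluded: 2099
Retained (n=9): Σ = 4304
Mean = 4304/9 = 478.2222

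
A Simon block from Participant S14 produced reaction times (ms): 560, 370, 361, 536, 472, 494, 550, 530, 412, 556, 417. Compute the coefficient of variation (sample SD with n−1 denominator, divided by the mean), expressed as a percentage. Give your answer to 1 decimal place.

n = 11, Σ = 5258, M = 478.0000
Σ(x−M)² = 57782.000; s = √(57782.000/10) = 76.0145
CV = 76.0145 / 478.0000 = 0.15903 = 15.903%

15.9%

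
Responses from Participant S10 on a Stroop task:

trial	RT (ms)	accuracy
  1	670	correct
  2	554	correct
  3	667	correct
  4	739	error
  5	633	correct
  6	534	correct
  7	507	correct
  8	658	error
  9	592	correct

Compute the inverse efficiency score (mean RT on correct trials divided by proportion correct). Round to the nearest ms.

764 ms

Correct trials (n=7): 670, 554, 667, 633, 534, 507, 592
Mean correct RT = 4157/7 = 593.8571 ms
Proportion correct = 7/9
IES = 593.8571 / (7/9) = 763.531 ms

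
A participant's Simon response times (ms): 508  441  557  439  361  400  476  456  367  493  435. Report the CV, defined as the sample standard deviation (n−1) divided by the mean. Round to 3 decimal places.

n = 11, Σ = 4933, M = 448.4545
Σ(x−M)² = 35084.727; s = √(35084.727/10) = 59.2324
CV = 59.2324 / 448.4545 = 0.13208

0.132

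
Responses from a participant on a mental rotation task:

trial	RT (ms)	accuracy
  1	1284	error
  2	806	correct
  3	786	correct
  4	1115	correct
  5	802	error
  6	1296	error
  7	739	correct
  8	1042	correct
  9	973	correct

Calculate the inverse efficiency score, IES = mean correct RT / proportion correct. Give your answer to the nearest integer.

1365 ms

Correct trials (n=6): 806, 786, 1115, 739, 1042, 973
Mean correct RT = 5461/6 = 910.1667 ms
Proportion correct = 6/9
IES = 910.1667 / (6/9) = 1365.250 ms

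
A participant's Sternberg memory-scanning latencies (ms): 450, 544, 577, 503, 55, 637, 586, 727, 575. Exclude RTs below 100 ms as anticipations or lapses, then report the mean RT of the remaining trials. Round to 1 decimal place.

Excluded: 55
Retained (n=8): Σ = 4599
Mean = 4599/8 = 574.8750

574.9 ms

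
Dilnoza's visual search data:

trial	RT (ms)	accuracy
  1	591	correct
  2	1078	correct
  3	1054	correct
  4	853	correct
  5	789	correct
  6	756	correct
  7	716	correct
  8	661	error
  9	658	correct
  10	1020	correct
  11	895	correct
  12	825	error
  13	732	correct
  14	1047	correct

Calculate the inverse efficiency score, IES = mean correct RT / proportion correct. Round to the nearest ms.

Correct trials (n=12): 591, 1078, 1054, 853, 789, 756, 716, 658, 1020, 895, 732, 1047
Mean correct RT = 10189/12 = 849.0833 ms
Proportion correct = 12/14
IES = 849.0833 / (12/14) = 990.597 ms

991 ms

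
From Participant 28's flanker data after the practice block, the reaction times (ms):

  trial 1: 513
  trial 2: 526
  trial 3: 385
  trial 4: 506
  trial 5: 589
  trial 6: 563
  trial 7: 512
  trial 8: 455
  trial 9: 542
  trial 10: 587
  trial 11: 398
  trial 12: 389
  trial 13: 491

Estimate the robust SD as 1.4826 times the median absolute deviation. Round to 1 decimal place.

75.6 ms

Sorted: 385, 389, 398, 455, 491, 506, 512, 513, 526, 542, 563, 587, 589 → median = 512
|x − 512| sorted: 0, 1, 6, 14, 21, 30, 51, 57, 75, 77, 114, 123, 127 → MAD = 51
Robust SD ≈ 1.4826 × 51 = 75.613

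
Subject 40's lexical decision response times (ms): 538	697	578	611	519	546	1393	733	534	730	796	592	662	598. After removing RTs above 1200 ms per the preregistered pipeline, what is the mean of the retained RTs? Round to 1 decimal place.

Excluded: 1393
Retained (n=13): Σ = 8134
Mean = 8134/13 = 625.6923

625.7 ms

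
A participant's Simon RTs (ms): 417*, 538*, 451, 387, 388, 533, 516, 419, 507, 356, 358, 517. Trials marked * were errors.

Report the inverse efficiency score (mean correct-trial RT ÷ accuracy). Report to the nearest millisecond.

532 ms

Correct trials (n=10): 451, 387, 388, 533, 516, 419, 507, 356, 358, 517
Mean correct RT = 4432/10 = 443.2000 ms
Proportion correct = 10/12
IES = 443.2000 / (10/12) = 531.840 ms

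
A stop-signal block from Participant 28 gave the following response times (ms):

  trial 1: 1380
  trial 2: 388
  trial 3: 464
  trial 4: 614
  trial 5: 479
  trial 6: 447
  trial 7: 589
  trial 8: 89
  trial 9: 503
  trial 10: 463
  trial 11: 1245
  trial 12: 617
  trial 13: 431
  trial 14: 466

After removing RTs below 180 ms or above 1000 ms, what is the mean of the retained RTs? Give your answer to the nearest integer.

496 ms

Excluded: 89, 1245, 1380
Retained (n=11): Σ = 5461
Mean = 5461/11 = 496.4545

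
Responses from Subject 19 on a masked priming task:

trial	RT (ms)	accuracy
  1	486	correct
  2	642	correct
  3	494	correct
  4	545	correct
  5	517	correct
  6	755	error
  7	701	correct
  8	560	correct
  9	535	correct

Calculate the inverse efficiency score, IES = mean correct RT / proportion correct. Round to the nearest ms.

Correct trials (n=8): 486, 642, 494, 545, 517, 701, 560, 535
Mean correct RT = 4480/8 = 560.0000 ms
Proportion correct = 8/9
IES = 560.0000 / (8/9) = 630.000 ms

630 ms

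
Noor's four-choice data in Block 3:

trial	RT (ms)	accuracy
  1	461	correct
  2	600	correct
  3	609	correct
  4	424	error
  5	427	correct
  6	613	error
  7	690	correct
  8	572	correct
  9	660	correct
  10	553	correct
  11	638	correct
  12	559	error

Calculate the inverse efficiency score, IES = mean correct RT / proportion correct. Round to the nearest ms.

Correct trials (n=9): 461, 600, 609, 427, 690, 572, 660, 553, 638
Mean correct RT = 5210/9 = 578.8889 ms
Proportion correct = 9/12
IES = 578.8889 / (9/12) = 771.852 ms

772 ms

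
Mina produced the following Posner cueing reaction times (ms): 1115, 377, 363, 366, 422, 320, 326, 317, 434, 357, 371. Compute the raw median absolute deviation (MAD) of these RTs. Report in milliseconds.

Sorted: 317, 320, 326, 357, 363, 366, 371, 377, 422, 434, 1115 → median = 366
|x − 366|: 749, 11, 3, 0, 56, 46, 40, 49, 68, 9, 5
Sorted deviations: 0, 3, 5, 9, 11, 40, 46, 49, 56, 68, 749 → MAD = 40

40 ms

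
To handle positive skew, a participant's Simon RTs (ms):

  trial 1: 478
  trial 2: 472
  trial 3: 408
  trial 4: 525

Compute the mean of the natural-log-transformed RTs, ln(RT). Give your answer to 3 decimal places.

ln(RT): 6.1696, 6.1570, 6.0113, 6.2634
Σ ln(RT) = 24.6013
Mean = 24.6013/4 = 6.15031

6.150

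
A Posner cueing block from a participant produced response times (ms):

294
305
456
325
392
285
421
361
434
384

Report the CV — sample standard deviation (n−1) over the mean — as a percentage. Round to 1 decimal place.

n = 10, Σ = 3657, M = 365.7000
Σ(x−M)² = 33920.100; s = √(33920.100/9) = 61.3914
CV = 61.3914 / 365.7000 = 0.16787 = 16.787%

16.8%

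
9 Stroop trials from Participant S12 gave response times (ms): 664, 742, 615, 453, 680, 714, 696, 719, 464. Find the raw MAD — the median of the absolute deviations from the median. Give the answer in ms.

Sorted: 453, 464, 615, 664, 680, 696, 714, 719, 742 → median = 680
|x − 680|: 16, 62, 65, 227, 0, 34, 16, 39, 216
Sorted deviations: 0, 16, 16, 34, 39, 62, 65, 216, 227 → MAD = 39

39 ms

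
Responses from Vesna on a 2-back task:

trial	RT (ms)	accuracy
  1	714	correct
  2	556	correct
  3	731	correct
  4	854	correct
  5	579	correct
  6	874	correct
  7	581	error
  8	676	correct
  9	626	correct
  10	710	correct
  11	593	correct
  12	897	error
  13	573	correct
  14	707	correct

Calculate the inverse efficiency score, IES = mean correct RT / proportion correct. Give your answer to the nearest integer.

Correct trials (n=12): 714, 556, 731, 854, 579, 874, 676, 626, 710, 593, 573, 707
Mean correct RT = 8193/12 = 682.7500 ms
Proportion correct = 12/14
IES = 682.7500 / (12/14) = 796.542 ms

797 ms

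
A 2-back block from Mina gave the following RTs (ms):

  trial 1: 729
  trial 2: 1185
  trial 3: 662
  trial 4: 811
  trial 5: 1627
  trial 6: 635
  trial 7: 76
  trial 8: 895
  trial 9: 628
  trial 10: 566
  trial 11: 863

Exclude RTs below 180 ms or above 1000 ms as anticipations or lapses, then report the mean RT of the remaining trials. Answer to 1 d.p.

723.6 ms

Excluded: 76, 1185, 1627
Retained (n=8): Σ = 5789
Mean = 5789/8 = 723.6250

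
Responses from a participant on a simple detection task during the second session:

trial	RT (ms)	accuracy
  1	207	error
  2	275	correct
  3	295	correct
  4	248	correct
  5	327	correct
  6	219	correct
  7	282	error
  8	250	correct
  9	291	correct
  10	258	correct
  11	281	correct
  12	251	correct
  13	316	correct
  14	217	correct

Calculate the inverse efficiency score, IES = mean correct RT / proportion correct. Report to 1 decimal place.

313.8 ms

Correct trials (n=12): 275, 295, 248, 327, 219, 250, 291, 258, 281, 251, 316, 217
Mean correct RT = 3228/12 = 269.0000 ms
Proportion correct = 12/14
IES = 269.0000 / (12/14) = 313.833 ms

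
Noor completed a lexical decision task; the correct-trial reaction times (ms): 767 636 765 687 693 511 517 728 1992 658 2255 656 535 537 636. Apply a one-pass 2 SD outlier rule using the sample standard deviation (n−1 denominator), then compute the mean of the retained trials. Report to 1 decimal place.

640.5 ms

n = 15, ΣRT = 12573, M = 838.200
Σ(x−M)² = 3945412.40; s = √(3945412.40/14) = 530.863
Cutoffs: 838.200 ± 2·530.863 → [-223.5, 1899.9]
Outside: 1992, 2255 → excluded.
Retained (n=13): Σ = 8326, mean = 8326/13 = 640.462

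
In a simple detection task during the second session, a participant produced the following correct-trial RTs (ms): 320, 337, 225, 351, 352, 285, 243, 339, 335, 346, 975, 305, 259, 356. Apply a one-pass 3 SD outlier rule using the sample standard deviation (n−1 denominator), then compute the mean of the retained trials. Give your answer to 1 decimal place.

311.8 ms

n = 14, ΣRT = 5028, M = 359.143
Σ(x−M)² = 432531.71; s = √(432531.71/13) = 182.405
Cutoffs: 359.143 ± 3·182.405 → [-188.1, 906.4]
Outside: 975 → excluded.
Retained (n=13): Σ = 4053, mean = 4053/13 = 311.769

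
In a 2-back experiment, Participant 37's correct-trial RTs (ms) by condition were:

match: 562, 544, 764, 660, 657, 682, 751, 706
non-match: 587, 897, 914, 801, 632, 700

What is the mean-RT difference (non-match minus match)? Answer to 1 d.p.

89.4 ms

M(match) = 5326/8 = 665.750
M(non-match) = 4531/6 = 755.167
Difference = 755.167 − 665.750 = 89.417 ms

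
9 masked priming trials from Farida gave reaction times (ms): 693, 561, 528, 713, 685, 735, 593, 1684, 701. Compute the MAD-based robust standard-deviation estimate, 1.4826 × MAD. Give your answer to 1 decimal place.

62.3 ms

Sorted: 528, 561, 593, 685, 693, 701, 713, 735, 1684 → median = 693
|x − 693| sorted: 0, 8, 8, 20, 42, 100, 132, 165, 991 → MAD = 42
Robust SD ≈ 1.4826 × 42 = 62.269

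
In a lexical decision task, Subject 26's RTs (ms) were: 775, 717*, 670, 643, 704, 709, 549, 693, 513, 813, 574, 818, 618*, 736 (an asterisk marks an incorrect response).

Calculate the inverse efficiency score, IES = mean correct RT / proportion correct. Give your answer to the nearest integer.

Correct trials (n=12): 775, 670, 643, 704, 709, 549, 693, 513, 813, 574, 818, 736
Mean correct RT = 8197/12 = 683.0833 ms
Proportion correct = 12/14
IES = 683.0833 / (12/14) = 796.931 ms

797 ms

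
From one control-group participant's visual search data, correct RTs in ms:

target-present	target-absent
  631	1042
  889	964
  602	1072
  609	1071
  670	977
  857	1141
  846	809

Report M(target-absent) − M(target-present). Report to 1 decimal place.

M(target-present) = 5104/7 = 729.143
M(target-absent) = 7076/7 = 1010.857
Difference = 1010.857 − 729.143 = 281.714 ms

281.7 ms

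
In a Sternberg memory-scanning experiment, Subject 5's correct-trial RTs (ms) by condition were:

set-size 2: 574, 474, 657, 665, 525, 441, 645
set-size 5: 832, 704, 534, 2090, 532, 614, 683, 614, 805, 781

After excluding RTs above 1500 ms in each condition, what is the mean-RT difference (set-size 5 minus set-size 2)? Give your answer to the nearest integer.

set-size 5: exclude 2090
M(set-size 2) = 3981/7 = 568.714
M(set-size 5) = 6099/9 = 677.667
Difference = 677.667 − 568.714 = 108.952 ms

109 ms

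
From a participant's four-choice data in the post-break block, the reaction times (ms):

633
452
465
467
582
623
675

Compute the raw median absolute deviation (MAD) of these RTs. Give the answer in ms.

Sorted: 452, 465, 467, 582, 623, 633, 675 → median = 582
|x − 582|: 51, 130, 117, 115, 0, 41, 93
Sorted deviations: 0, 41, 51, 93, 115, 117, 130 → MAD = 93

93 ms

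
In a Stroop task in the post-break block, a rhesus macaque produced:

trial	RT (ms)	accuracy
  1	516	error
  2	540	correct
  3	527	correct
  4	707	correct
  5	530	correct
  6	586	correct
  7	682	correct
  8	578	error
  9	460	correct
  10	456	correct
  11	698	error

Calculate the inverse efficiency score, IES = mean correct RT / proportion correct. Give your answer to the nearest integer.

Correct trials (n=8): 540, 527, 707, 530, 586, 682, 460, 456
Mean correct RT = 4488/8 = 561.0000 ms
Proportion correct = 8/11
IES = 561.0000 / (8/11) = 771.375 ms

771 ms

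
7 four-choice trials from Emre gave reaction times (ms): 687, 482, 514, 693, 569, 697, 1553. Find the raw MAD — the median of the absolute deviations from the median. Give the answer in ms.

118 ms

Sorted: 482, 514, 569, 687, 693, 697, 1553 → median = 687
|x − 687|: 0, 205, 173, 6, 118, 10, 866
Sorted deviations: 0, 6, 10, 118, 173, 205, 866 → MAD = 118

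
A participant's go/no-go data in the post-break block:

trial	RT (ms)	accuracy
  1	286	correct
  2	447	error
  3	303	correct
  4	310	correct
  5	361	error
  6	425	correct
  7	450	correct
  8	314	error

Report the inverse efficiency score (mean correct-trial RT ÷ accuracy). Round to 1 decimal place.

Correct trials (n=5): 286, 303, 310, 425, 450
Mean correct RT = 1774/5 = 354.8000 ms
Proportion correct = 5/8
IES = 354.8000 / (5/8) = 567.680 ms

567.7 ms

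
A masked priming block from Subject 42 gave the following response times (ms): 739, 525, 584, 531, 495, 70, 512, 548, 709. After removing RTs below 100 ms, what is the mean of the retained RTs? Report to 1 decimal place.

580.4 ms

Excluded: 70
Retained (n=8): Σ = 4643
Mean = 4643/8 = 580.3750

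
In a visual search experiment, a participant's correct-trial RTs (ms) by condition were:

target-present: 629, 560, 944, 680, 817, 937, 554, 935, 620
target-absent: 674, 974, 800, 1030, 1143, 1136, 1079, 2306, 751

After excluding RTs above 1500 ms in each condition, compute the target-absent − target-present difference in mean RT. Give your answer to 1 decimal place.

206.6 ms

target-absent: exclude 2306
M(target-present) = 6676/9 = 741.778
M(target-absent) = 7587/8 = 948.375
Difference = 948.375 − 741.778 = 206.597 ms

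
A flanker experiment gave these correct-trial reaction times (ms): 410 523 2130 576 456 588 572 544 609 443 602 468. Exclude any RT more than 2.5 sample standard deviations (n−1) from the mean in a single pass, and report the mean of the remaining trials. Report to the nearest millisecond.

n = 12, ΣRT = 7921, M = 660.083
Σ(x−M)² = 2407142.92; s = √(2407142.92/11) = 467.794
Cutoffs: 660.083 ± 2.5·467.794 → [-509.4, 1829.6]
Outside: 2130 → excluded.
Retained (n=11): Σ = 5791, mean = 5791/11 = 526.455

526 ms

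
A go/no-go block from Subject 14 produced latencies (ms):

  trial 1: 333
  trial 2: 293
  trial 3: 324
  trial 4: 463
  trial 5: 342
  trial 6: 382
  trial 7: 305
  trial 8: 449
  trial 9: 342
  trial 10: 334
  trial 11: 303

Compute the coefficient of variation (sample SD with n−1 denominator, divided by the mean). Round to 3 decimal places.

n = 11, Σ = 3870, M = 351.8182
Σ(x−M)² = 32389.636; s = √(32389.636/10) = 56.9119
CV = 56.9119 / 351.8182 = 0.16177

0.162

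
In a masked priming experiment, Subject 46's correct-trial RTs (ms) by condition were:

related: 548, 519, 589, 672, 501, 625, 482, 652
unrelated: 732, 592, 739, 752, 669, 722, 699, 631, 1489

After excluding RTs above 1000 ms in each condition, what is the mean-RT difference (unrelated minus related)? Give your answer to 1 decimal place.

118.5 ms

unrelated: exclude 1489
M(related) = 4588/8 = 573.500
M(unrelated) = 5536/8 = 692.000
Difference = 692.000 − 573.500 = 118.500 ms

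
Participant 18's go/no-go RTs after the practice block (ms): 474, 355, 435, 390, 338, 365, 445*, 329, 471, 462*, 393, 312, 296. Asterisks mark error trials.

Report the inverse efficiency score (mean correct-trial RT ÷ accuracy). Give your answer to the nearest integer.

447 ms

Correct trials (n=11): 474, 355, 435, 390, 338, 365, 329, 471, 393, 312, 296
Mean correct RT = 4158/11 = 378.0000 ms
Proportion correct = 11/13
IES = 378.0000 / (11/13) = 446.727 ms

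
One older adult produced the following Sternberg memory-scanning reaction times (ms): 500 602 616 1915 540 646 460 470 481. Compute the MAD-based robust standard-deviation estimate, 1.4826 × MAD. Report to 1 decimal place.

103.8 ms

Sorted: 460, 470, 481, 500, 540, 602, 616, 646, 1915 → median = 540
|x − 540| sorted: 0, 40, 59, 62, 70, 76, 80, 106, 1375 → MAD = 70
Robust SD ≈ 1.4826 × 70 = 103.782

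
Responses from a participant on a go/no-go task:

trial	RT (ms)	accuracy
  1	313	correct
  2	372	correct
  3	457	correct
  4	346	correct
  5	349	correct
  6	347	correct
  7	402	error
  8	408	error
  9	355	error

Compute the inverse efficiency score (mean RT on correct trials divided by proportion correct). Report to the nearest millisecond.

546 ms

Correct trials (n=6): 313, 372, 457, 346, 349, 347
Mean correct RT = 2184/6 = 364.0000 ms
Proportion correct = 6/9
IES = 364.0000 / (6/9) = 546.000 ms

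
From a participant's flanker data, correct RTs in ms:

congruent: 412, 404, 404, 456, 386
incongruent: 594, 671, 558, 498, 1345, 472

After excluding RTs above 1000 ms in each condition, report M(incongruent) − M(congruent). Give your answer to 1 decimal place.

146.2 ms

incongruent: exclude 1345
M(congruent) = 2062/5 = 412.400
M(incongruent) = 2793/5 = 558.600
Difference = 558.600 − 412.400 = 146.200 ms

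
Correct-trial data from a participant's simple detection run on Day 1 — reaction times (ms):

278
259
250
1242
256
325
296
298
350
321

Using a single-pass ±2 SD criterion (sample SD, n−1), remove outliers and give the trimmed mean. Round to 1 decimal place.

292.6 ms

n = 10, ΣRT = 3875, M = 387.500
Σ(x−M)² = 820988.50; s = √(820988.50/9) = 302.028
Cutoffs: 387.500 ± 2·302.028 → [-216.6, 991.6]
Outside: 1242 → excluded.
Retained (n=9): Σ = 2633, mean = 2633/9 = 292.556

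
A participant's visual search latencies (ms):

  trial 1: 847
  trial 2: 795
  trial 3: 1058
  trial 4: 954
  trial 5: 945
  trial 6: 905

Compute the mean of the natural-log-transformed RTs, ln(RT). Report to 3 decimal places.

6.817

ln(RT): 6.7417, 6.6783, 6.9641, 6.8607, 6.8512, 6.8079
Σ ln(RT) = 40.9040
Mean = 40.9040/6 = 6.81733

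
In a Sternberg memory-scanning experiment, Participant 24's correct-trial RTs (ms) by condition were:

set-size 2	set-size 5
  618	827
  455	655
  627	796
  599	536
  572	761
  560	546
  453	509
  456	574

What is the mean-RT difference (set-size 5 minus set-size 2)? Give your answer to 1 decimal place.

108.0 ms

M(set-size 2) = 4340/8 = 542.500
M(set-size 5) = 5204/8 = 650.500
Difference = 650.500 − 542.500 = 108.000 ms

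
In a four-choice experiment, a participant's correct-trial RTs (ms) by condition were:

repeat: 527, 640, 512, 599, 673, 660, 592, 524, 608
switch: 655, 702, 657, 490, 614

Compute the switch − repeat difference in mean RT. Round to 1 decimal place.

30.8 ms

M(repeat) = 5335/9 = 592.778
M(switch) = 3118/5 = 623.600
Difference = 623.600 − 592.778 = 30.822 ms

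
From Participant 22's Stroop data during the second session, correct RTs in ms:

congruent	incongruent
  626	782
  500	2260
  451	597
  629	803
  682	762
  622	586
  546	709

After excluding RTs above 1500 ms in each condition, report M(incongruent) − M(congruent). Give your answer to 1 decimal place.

127.1 ms

incongruent: exclude 2260
M(congruent) = 4056/7 = 579.429
M(incongruent) = 4239/6 = 706.500
Difference = 706.500 − 579.429 = 127.071 ms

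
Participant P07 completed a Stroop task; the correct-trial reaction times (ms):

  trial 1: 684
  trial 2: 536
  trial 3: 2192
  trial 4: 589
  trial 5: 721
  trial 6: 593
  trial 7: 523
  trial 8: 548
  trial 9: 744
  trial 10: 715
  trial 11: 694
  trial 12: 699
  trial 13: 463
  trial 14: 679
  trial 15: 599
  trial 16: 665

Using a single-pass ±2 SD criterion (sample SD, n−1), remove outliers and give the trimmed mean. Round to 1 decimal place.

630.1 ms

n = 16, ΣRT = 11644, M = 727.750
Σ(x−M)² = 2389773.00; s = √(2389773.00/15) = 399.147
Cutoffs: 727.750 ± 2·399.147 → [-70.5, 1526.0]
Outside: 2192 → excluded.
Retained (n=15): Σ = 9452, mean = 9452/15 = 630.133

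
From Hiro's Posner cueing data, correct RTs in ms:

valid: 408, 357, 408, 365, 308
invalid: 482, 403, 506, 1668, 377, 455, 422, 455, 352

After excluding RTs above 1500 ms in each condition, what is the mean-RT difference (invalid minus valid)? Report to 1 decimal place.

invalid: exclude 1668
M(valid) = 1846/5 = 369.200
M(invalid) = 3452/8 = 431.500
Difference = 431.500 − 369.200 = 62.300 ms

62.3 ms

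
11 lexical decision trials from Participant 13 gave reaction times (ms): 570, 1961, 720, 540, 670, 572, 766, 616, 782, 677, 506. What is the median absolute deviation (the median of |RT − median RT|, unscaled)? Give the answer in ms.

Sorted: 506, 540, 570, 572, 616, 670, 677, 720, 766, 782, 1961 → median = 670
|x − 670|: 100, 1291, 50, 130, 0, 98, 96, 54, 112, 7, 164
Sorted deviations: 0, 7, 50, 54, 96, 98, 100, 112, 130, 164, 1291 → MAD = 98

98 ms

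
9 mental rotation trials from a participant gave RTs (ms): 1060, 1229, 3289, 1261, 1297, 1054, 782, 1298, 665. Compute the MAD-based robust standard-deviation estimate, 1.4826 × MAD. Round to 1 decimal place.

Sorted: 665, 782, 1054, 1060, 1229, 1261, 1297, 1298, 3289 → median = 1229
|x − 1229| sorted: 0, 32, 68, 69, 169, 175, 447, 564, 2060 → MAD = 169
Robust SD ≈ 1.4826 × 169 = 250.559

250.6 ms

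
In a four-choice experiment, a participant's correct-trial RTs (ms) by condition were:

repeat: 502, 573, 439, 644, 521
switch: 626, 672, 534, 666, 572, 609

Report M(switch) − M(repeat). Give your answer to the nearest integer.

77 ms

M(repeat) = 2679/5 = 535.800
M(switch) = 3679/6 = 613.167
Difference = 613.167 − 535.800 = 77.367 ms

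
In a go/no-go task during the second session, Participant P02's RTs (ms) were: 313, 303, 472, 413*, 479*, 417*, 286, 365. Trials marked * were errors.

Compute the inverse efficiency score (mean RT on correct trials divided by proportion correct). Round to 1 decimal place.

Correct trials (n=5): 313, 303, 472, 286, 365
Mean correct RT = 1739/5 = 347.8000 ms
Proportion correct = 5/8
IES = 347.8000 / (5/8) = 556.480 ms

556.5 ms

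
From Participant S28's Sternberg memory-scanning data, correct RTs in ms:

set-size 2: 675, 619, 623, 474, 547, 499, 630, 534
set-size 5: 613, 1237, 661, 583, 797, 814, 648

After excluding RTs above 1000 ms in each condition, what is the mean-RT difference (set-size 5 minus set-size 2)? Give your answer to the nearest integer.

set-size 5: exclude 1237
M(set-size 2) = 4601/8 = 575.125
M(set-size 5) = 4116/6 = 686.000
Difference = 686.000 − 575.125 = 110.875 ms

111 ms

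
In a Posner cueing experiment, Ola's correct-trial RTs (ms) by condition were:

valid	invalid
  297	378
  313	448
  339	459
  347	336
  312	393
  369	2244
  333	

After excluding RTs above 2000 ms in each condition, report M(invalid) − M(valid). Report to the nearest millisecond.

invalid: exclude 2244
M(valid) = 2310/7 = 330.000
M(invalid) = 2014/5 = 402.800
Difference = 402.800 − 330.000 = 72.800 ms

73 ms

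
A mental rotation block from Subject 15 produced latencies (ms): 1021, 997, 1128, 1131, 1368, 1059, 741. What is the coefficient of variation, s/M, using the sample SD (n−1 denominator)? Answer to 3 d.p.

0.177

n = 7, Σ = 7445, M = 1063.5714
Σ(x−M)² = 211691.714; s = √(211691.714/6) = 187.8349
CV = 187.8349 / 1063.5714 = 0.17661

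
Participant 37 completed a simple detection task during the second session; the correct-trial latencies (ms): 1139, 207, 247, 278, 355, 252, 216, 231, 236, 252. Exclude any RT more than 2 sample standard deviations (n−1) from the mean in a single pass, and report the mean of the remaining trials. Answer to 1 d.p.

252.7 ms

n = 10, ΣRT = 3413, M = 341.300
Σ(x−M)² = 722352.10; s = √(722352.10/9) = 283.304
Cutoffs: 341.300 ± 2·283.304 → [-225.3, 907.9]
Outside: 1139 → excluded.
Retained (n=9): Σ = 2274, mean = 2274/9 = 252.667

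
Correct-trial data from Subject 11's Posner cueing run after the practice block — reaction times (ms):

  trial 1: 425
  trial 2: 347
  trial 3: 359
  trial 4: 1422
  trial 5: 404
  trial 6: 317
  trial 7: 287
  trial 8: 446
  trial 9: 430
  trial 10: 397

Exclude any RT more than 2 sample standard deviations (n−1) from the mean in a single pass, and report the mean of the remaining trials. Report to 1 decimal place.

n = 10, ΣRT = 4834, M = 483.400
Σ(x−M)² = 1002742.40; s = √(1002742.40/9) = 333.790
Cutoffs: 483.400 ± 2·333.790 → [-184.2, 1151.0]
Outside: 1422 → excluded.
Retained (n=9): Σ = 3412, mean = 3412/9 = 379.111

379.1 ms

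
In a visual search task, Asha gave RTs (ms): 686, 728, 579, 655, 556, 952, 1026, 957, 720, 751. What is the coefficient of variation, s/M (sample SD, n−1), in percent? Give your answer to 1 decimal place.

n = 10, Σ = 7610, M = 761.0000
Σ(x−M)² = 240002.000; s = √(240002.000/9) = 163.3000
CV = 163.3000 / 761.0000 = 0.21459 = 21.459%

21.5%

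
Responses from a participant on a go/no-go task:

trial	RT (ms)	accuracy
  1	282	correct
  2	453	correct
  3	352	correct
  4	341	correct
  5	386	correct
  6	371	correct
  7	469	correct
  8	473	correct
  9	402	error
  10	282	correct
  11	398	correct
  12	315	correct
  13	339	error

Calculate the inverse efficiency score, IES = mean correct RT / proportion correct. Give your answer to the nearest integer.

Correct trials (n=11): 282, 453, 352, 341, 386, 371, 469, 473, 282, 398, 315
Mean correct RT = 4122/11 = 374.7273 ms
Proportion correct = 11/13
IES = 374.7273 / (11/13) = 442.860 ms

443 ms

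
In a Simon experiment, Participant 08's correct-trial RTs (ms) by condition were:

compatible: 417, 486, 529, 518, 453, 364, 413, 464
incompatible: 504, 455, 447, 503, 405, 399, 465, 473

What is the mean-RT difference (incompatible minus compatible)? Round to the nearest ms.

1 ms

M(compatible) = 3644/8 = 455.500
M(incompatible) = 3651/8 = 456.375
Difference = 456.375 − 455.500 = 0.875 ms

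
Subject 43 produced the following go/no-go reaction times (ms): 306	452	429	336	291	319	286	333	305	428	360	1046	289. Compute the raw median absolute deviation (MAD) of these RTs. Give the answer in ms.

42 ms

Sorted: 286, 289, 291, 305, 306, 319, 333, 336, 360, 428, 429, 452, 1046 → median = 333
|x − 333|: 27, 119, 96, 3, 42, 14, 47, 0, 28, 95, 27, 713, 44
Sorted deviations: 0, 3, 14, 27, 27, 28, 42, 44, 47, 95, 96, 119, 713 → MAD = 42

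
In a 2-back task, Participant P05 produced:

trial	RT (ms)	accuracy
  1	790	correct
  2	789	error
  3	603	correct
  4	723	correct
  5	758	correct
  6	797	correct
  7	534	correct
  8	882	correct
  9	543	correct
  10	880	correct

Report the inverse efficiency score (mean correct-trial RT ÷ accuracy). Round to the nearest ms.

Correct trials (n=9): 790, 603, 723, 758, 797, 534, 882, 543, 880
Mean correct RT = 6510/9 = 723.3333 ms
Proportion correct = 9/10
IES = 723.3333 / (9/10) = 803.704 ms

804 ms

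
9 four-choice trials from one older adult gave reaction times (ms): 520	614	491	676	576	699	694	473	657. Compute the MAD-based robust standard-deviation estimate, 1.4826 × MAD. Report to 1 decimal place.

118.6 ms

Sorted: 473, 491, 520, 576, 614, 657, 676, 694, 699 → median = 614
|x − 614| sorted: 0, 38, 43, 62, 80, 85, 94, 123, 141 → MAD = 80
Robust SD ≈ 1.4826 × 80 = 118.608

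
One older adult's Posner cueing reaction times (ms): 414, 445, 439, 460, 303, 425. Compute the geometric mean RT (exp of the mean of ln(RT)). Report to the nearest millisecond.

411 ms

ln(RT): 6.0259, 6.0981, 6.0845, 6.1312, 5.7137, 6.0521
Mean ln(RT) = 36.1055/6 = 6.01758
Geometric mean = exp(6.01758) = 410.58 ms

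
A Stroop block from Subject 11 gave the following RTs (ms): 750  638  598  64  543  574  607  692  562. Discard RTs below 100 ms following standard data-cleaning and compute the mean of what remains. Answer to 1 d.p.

620.5 ms

Excluded: 64
Retained (n=8): Σ = 4964
Mean = 4964/8 = 620.5000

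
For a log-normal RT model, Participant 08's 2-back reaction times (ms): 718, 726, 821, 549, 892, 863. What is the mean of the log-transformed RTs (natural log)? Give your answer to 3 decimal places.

ln(RT): 6.5765, 6.5876, 6.7105, 6.3081, 6.7935, 6.7604
Σ ln(RT) = 39.7365
Mean = 39.7365/6 = 6.62275

6.623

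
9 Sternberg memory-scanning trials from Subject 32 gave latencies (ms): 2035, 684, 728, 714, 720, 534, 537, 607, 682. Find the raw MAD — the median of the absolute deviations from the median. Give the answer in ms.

44 ms

Sorted: 534, 537, 607, 682, 684, 714, 720, 728, 2035 → median = 684
|x − 684|: 1351, 0, 44, 30, 36, 150, 147, 77, 2
Sorted deviations: 0, 2, 30, 36, 44, 77, 147, 150, 1351 → MAD = 44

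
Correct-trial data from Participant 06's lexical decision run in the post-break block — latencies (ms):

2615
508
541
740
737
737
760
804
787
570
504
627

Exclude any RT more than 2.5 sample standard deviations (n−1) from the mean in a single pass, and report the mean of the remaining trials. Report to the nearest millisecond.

665 ms

n = 12, ΣRT = 9930, M = 827.500
Σ(x−M)² = 3621263.00; s = √(3621263.00/11) = 573.765
Cutoffs: 827.500 ± 2.5·573.765 → [-606.9, 2261.9]
Outside: 2615 → excluded.
Retained (n=11): Σ = 7315, mean = 7315/11 = 665.000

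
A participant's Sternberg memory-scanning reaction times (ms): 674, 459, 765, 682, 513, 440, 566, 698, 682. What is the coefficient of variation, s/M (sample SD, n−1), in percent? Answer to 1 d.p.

19.2%

n = 9, Σ = 5479, M = 608.7778
Σ(x−M)² = 109265.556; s = √(109265.556/8) = 116.8683
CV = 116.8683 / 608.7778 = 0.19197 = 19.197%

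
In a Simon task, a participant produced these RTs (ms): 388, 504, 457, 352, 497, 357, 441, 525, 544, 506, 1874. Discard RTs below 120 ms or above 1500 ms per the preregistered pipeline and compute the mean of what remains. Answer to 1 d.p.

Excluded: 1874
Retained (n=10): Σ = 4571
Mean = 4571/10 = 457.1000

457.1 ms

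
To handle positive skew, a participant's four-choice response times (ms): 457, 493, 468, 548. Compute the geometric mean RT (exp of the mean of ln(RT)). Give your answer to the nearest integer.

ln(RT): 6.1247, 6.2005, 6.1485, 6.3063
Mean ln(RT) = 24.7799/4 = 6.19498
Geometric mean = exp(6.19498) = 490.28 ms

490 ms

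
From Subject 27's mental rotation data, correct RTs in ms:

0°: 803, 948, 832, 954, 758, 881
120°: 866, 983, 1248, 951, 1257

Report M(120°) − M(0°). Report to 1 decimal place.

M(0°) = 5176/6 = 862.667
M(120°) = 5305/5 = 1061.000
Difference = 1061.000 − 862.667 = 198.333 ms

198.3 ms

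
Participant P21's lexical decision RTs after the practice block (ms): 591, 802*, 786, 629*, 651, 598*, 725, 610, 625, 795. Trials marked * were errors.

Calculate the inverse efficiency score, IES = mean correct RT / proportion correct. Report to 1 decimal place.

976.1 ms

Correct trials (n=7): 591, 786, 651, 725, 610, 625, 795
Mean correct RT = 4783/7 = 683.2857 ms
Proportion correct = 7/10
IES = 683.2857 / (7/10) = 976.122 ms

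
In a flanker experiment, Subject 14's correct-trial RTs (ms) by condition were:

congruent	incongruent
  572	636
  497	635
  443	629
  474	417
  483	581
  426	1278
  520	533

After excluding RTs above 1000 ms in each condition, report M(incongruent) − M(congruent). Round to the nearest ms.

incongruent: exclude 1278
M(congruent) = 3415/7 = 487.857
M(incongruent) = 3431/6 = 571.833
Difference = 571.833 − 487.857 = 83.976 ms

84 ms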